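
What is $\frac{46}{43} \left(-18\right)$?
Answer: $- \frac{828}{43} \approx -19.256$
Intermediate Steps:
$\frac{46}{43} \left(-18\right) = - \frac{828}{43}$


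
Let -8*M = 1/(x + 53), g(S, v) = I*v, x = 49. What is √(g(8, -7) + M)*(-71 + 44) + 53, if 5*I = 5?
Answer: 53 - 9*I*√291363/68 ≈ 53.0 - 71.442*I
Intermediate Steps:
I = 1 (I = (⅕)*5 = 1)
g(S, v) = v (g(S, v) = 1*v = v)
M = -1/816 (M = -1/(8*(49 + 53)) = -⅛/102 = -⅛*1/102 = -1/816 ≈ -0.0012255)
√(g(8, -7) + M)*(-71 + 44) + 53 = √(-7 - 1/816)*(-71 + 44) + 53 = √(-5713/816)*(-27) + 53 = (I*√291363/204)*(-27) + 53 = -9*I*√291363/68 + 53 = 53 - 9*I*√291363/68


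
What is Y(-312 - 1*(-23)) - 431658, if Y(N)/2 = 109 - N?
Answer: -430862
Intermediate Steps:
Y(N) = 218 - 2*N (Y(N) = 2*(109 - N) = 218 - 2*N)
Y(-312 - 1*(-23)) - 431658 = (218 - 2*(-312 - 1*(-23))) - 431658 = (218 - 2*(-312 + 23)) - 431658 = (218 - 2*(-289)) - 431658 = (218 + 578) - 431658 = 796 - 431658 = -430862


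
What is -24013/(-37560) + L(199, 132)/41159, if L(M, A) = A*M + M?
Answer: 1982451587/1545932040 ≈ 1.2824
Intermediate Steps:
L(M, A) = M + A*M
-24013/(-37560) + L(199, 132)/41159 = -24013/(-37560) + (199*(1 + 132))/41159 = -24013*(-1/37560) + (199*133)*(1/41159) = 24013/37560 + 26467*(1/41159) = 24013/37560 + 26467/41159 = 1982451587/1545932040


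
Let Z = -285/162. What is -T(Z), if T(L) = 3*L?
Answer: 95/18 ≈ 5.2778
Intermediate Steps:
Z = -95/54 (Z = -285*1/162 = -95/54 ≈ -1.7593)
-T(Z) = -3*(-95)/54 = -1*(-95/18) = 95/18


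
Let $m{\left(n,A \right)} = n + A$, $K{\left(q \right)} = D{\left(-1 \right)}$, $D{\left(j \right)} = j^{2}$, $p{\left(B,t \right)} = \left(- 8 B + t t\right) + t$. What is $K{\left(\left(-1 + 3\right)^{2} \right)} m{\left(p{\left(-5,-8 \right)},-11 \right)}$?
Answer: $85$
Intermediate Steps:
$p{\left(B,t \right)} = t + t^{2} - 8 B$ ($p{\left(B,t \right)} = \left(- 8 B + t^{2}\right) + t = \left(t^{2} - 8 B\right) + t = t + t^{2} - 8 B$)
$K{\left(q \right)} = 1$ ($K{\left(q \right)} = \left(-1\right)^{2} = 1$)
$m{\left(n,A \right)} = A + n$
$K{\left(\left(-1 + 3\right)^{2} \right)} m{\left(p{\left(-5,-8 \right)},-11 \right)} = 1 \left(-11 - \left(-32 - 64\right)\right) = 1 \left(-11 + \left(-8 + 64 + 40\right)\right) = 1 \left(-11 + 96\right) = 1 \cdot 85 = 85$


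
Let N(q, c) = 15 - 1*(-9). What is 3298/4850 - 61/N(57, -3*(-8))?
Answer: -1117/600 ≈ -1.8617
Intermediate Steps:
N(q, c) = 24 (N(q, c) = 15 + 9 = 24)
3298/4850 - 61/N(57, -3*(-8)) = 3298/4850 - 61/24 = 3298*(1/4850) - 61*1/24 = 17/25 - 61/24 = -1117/600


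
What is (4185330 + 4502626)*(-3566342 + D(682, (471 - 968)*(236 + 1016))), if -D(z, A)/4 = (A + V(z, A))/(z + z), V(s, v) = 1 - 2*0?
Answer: -10560213810735324/341 ≈ -3.0968e+13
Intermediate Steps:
V(s, v) = 1 (V(s, v) = 1 + 0 = 1)
D(z, A) = -2*(1 + A)/z (D(z, A) = -4*(A + 1)/(z + z) = -4*(1 + A)/(2*z) = -4*(1 + A)*1/(2*z) = -2*(1 + A)/z)
(4185330 + 4502626)*(-3566342 + D(682, (471 - 968)*(236 + 1016))) = (4185330 + 4502626)*(-3566342 + 2*(-1 - (471 - 968)*(236 + 1016))/682) = 8687956*(-3566342 + 2*(1/682)*(-1 - (-497)*1252)) = 8687956*(-3566342 + 2*(1/682)*(-1 - 1*(-622244))) = 8687956*(-3566342 + 2*(1/682)*(-1 + 622244)) = 8687956*(-3566342 + 2*(1/682)*622243) = 8687956*(-3566342 + 622243/341) = 8687956*(-1215500379/341) = -10560213810735324/341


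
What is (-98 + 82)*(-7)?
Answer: 112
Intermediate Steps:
(-98 + 82)*(-7) = -16*(-7) = 112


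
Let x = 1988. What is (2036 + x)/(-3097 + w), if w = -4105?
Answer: -2012/3601 ≈ -0.55873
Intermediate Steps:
(2036 + x)/(-3097 + w) = (2036 + 1988)/(-3097 - 4105) = 4024/(-7202) = 4024*(-1/7202) = -2012/3601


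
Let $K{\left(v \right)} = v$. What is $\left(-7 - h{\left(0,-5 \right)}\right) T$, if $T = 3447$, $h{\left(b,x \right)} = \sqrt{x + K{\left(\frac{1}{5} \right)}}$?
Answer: $-24129 - \frac{6894 i \sqrt{30}}{5} \approx -24129.0 - 7552.0 i$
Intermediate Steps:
$h{\left(b,x \right)} = \sqrt{\frac{1}{5} + x}$ ($h{\left(b,x \right)} = \sqrt{x + \frac{1}{5}} = \sqrt{\frac{1}{5} + x}$)
$\left(-7 - h{\left(0,-5 \right)}\right) T = \left(-7 - \frac{\sqrt{5 + 25 \left(-5\right)}}{5}\right) 3447 = \left(-7 - \frac{\sqrt{5 - 125}}{5}\right) 3447 = \left(-7 - \frac{\sqrt{-120}}{5}\right) 3447 = \left(-7 - \frac{2 i \sqrt{30}}{5}\right) 3447 = -24129 - \frac{6894 i \sqrt{30}}{5}$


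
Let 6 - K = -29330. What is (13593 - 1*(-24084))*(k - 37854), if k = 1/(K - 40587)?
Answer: -16046459290335/11251 ≈ -1.4262e+9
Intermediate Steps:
K = 29336 (K = 6 - 1*(-29330) = 6 + 29330 = 29336)
k = -1/11251 (k = 1/(29336 - 40587) = 1/(-11251) = -1/11251 ≈ -8.8881e-5)
(13593 - 1*(-24084))*(k - 37854) = (13593 - 1*(-24084))*(-1/11251 - 37854) = (13593 + 24084)*(-425895355/11251) = 37677*(-425895355/11251) = -16046459290335/11251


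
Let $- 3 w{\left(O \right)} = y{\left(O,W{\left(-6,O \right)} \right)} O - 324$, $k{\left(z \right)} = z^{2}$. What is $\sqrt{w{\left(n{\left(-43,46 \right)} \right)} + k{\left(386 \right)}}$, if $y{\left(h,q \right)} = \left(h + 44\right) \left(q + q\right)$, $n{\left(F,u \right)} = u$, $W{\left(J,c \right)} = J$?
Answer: $4 \sqrt{10354} \approx 407.02$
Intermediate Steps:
$y{\left(h,q \right)} = 2 q \left(44 + h\right)$ ($y{\left(h,q \right)} = \left(44 + h\right) 2 q = 2 q \left(44 + h\right)$)
$w{\left(O \right)} = 108 - \frac{O \left(-528 - 12 O\right)}{3}$ ($w{\left(O \right)} = - \frac{2 \left(-6\right) \left(44 + O\right) O - 324}{3} = - \frac{\left(-528 - 12 O\right) O - 324}{3} = - \frac{O \left(-528 - 12 O\right) - 324}{3} = - \frac{-324 + O \left(-528 - 12 O\right)}{3} = 108 - \frac{O \left(-528 - 12 O\right)}{3}$)
$\sqrt{w{\left(n{\left(-43,46 \right)} \right)} + k{\left(386 \right)}} = \sqrt{\left(108 + 4 \cdot 46 \left(44 + 46\right)\right) + 386^{2}} = \sqrt{\left(108 + 4 \cdot 46 \cdot 90\right) + 148996} = \sqrt{\left(108 + 16560\right) + 148996} = \sqrt{16668 + 148996} = \sqrt{165664} = 4 \sqrt{10354}$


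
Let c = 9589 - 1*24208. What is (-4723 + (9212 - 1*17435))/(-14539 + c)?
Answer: 6473/14579 ≈ 0.44399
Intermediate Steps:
c = -14619 (c = 9589 - 24208 = -14619)
(-4723 + (9212 - 1*17435))/(-14539 + c) = (-4723 + (9212 - 1*17435))/(-14539 - 14619) = (-4723 + (9212 - 17435))/(-29158) = (-4723 - 8223)*(-1/29158) = -12946*(-1/29158) = 6473/14579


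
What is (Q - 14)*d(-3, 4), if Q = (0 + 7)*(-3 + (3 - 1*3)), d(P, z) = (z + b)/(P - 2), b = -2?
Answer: 14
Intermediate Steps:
d(P, z) = (-2 + z)/(-2 + P) (d(P, z) = (z - 2)/(P - 2) = (-2 + z)/(-2 + P))
Q = -21 (Q = 7*(-3 + (3 - 3)) = 7*(-3 + 0) = 7*(-3) = -21)
(Q - 14)*d(-3, 4) = (-21 - 14)*((-2 + 4)/(-2 - 3)) = -35*2/(-5) = -(-7)*2 = -35*(-2/5) = 14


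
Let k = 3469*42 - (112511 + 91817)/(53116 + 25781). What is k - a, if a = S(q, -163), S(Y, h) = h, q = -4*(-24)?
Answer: 11507790989/78897 ≈ 1.4586e+5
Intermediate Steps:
q = 96
k = 11494930778/78897 (k = 145698 - 204328/78897 = 11494930778/78897 ≈ 1.4570e+5)
a = -163
k - a = 11494930778/78897 - 1*(-163) = 11494930778/78897 + 163 = 11507790989/78897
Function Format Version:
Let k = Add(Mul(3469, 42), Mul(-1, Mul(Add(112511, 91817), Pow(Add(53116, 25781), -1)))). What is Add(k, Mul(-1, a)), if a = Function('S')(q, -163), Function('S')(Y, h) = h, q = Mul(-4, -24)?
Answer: Rational(11507790989, 78897) ≈ 1.4586e+5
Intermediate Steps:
q = 96
k = Rational(11494930778, 78897) (k = Add(145698, Mul(-1, Mul(204328, Pow(78897, -1)))) = Add(145698, Mul(-1, Mul(204328, Rational(1, 78897)))) = Add(145698, Mul(-1, Rational(204328, 78897))) = Add(145698, Rational(-204328, 78897)) = Rational(11494930778, 78897) ≈ 1.4570e+5)
a = -163
Add(k, Mul(-1, a)) = Add(Rational(11494930778, 78897), Mul(-1, -163)) = Add(Rational(11494930778, 78897), 163) = Rational(11507790989, 78897)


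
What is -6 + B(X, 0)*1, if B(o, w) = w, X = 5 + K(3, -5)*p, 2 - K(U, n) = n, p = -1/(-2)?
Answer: -6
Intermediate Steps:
p = ½ (p = -1*(-½) = ½ ≈ 0.50000)
K(U, n) = 2 - n
X = 17/2 (X = 5 + (2 - 1*(-5))*(½) = 5 + (2 + 5)*(½) = 5 + 7*(½) = 5 + 7/2 = 17/2 ≈ 8.5000)
-6 + B(X, 0)*1 = -6 + 0*1 = -6 + 0 = -6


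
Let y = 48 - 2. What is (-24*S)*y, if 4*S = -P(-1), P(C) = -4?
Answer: -1104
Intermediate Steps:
S = 1 (S = (-1*(-4))/4 = (¼)*4 = 1)
y = 46
(-24*S)*y = -24*1*46 = -24*46 = -1104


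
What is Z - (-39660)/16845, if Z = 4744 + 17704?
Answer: 25211748/1123 ≈ 22450.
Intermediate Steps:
Z = 22448
Z - (-39660)/16845 = 22448 - (-39660)/16845 = 22448 - 1*(-2644/1123) = 22448 + 2644/1123 = 25211748/1123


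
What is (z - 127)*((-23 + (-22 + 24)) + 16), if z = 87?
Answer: 200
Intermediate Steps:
(z - 127)*((-23 + (-22 + 24)) + 16) = (87 - 127)*((-23 + (-22 + 24)) + 16) = -40*((-23 + 2) + 16) = -40*(-21 + 16) = -40*(-5) = 200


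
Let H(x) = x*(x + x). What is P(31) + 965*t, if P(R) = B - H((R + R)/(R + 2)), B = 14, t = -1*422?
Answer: -443465912/1089 ≈ -4.0722e+5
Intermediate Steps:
t = -422
H(x) = 2*x² (H(x) = x*(2*x) = 2*x²)
P(R) = 14 - 8*R²/(2 + R)² (P(R) = 14 - 2*((R + R)/(R + 2))² = 14 - 2*((2*R)/(2 + R))² = 14 - 2*(2*R/(2 + R))² = 14 - 2*4*R²/(2 + R)² = 14 - 8*R²/(2 + R)²)
P(31) + 965*t = (14 - 8*31²/(2 + 31)²) + 965*(-422) = (14 - 8*961/33²) - 407230 = (14 - 8*961*1/1089) - 407230 = (14 - 7688/1089) - 407230 = 7558/1089 - 407230 = -443465912/1089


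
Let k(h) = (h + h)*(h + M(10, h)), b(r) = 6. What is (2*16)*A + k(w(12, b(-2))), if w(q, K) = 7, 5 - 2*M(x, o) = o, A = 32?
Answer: 1108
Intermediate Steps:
M(x, o) = 5/2 - o/2
k(h) = 2*h*(5/2 + h/2) (k(h) = (h + h)*(h + (5/2 - h/2)) = (2*h)*(5/2 + h/2) = 2*h*(5/2 + h/2))
(2*16)*A + k(w(12, b(-2))) = (2*16)*32 + 7*(5 + 7) = 32*32 + 7*12 = 1024 + 84 = 1108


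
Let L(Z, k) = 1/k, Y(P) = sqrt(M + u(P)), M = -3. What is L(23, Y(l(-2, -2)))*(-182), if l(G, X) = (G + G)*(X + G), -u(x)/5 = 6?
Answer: 182*I*sqrt(33)/33 ≈ 31.682*I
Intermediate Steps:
u(x) = -30 (u(x) = -5*6 = -30)
l(G, X) = 2*G*(G + X) (l(G, X) = (2*G)*(G + X) = 2*G*(G + X))
Y(P) = I*sqrt(33) (Y(P) = sqrt(-3 - 30) = sqrt(-33) = I*sqrt(33))
L(23, Y(l(-2, -2)))*(-182) = -182/(I*sqrt(33)) = -I*sqrt(33)/33*(-182) = 182*I*sqrt(33)/33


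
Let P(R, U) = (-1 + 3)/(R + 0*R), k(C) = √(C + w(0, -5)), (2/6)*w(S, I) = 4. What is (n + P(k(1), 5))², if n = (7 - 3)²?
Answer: 3332/13 + 64*√13/13 ≈ 274.06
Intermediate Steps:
w(S, I) = 12 (w(S, I) = 3*4 = 12)
k(C) = √(12 + C) (k(C) = √(C + 12) = √(12 + C))
P(R, U) = 2/R (P(R, U) = 2/(R + 0) = 2/R)
n = 16 (n = 4² = 16)
(n + P(k(1), 5))² = (16 + 2/(√(12 + 1)))² = (16 + 2/(√13))² = (16 + 2*(√13/13))² = (16 + 2*√13/13)²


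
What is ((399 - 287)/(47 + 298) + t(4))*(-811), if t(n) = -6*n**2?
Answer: 26769488/345 ≈ 77593.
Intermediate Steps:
((399 - 287)/(47 + 298) + t(4))*(-811) = ((399 - 287)/(47 + 298) - 6*4**2)*(-811) = (112/345 - 6*16)*(-811) = (112*(1/345) - 96)*(-811) = (112/345 - 96)*(-811) = -33008/345*(-811) = 26769488/345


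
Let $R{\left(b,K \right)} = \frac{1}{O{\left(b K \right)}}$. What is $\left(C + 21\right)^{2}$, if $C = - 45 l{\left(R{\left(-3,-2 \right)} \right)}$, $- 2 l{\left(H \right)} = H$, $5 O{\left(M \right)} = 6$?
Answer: $\frac{25281}{16} \approx 1580.1$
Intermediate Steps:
$O{\left(M \right)} = \frac{6}{5}$ ($O{\left(M \right)} = \frac{1}{5} \cdot 6 = \frac{6}{5}$)
$R{\left(b,K \right)} = \frac{5}{6}$ ($R{\left(b,K \right)} = \frac{1}{\frac{6}{5}} = \frac{5}{6}$)
$l{\left(H \right)} = - \frac{H}{2}$
$C = \frac{75}{4}$ ($C = - 45 \left(\left(- \frac{1}{2}\right) \frac{5}{6}\right) = \left(-45\right) \left(- \frac{5}{12}\right) = \frac{75}{4} \approx 18.75$)
$\left(C + 21\right)^{2} = \left(\frac{75}{4} + 21\right)^{2} = \left(\frac{159}{4}\right)^{2} = \frac{25281}{16}$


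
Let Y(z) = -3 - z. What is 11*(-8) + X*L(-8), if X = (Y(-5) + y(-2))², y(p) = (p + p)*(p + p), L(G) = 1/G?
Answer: -257/2 ≈ -128.50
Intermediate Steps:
y(p) = 4*p² (y(p) = (2*p)*(2*p) = 4*p²)
X = 324 (X = ((-3 - 1*(-5)) + 4*(-2)²)² = ((-3 + 5) + 4*4)² = (2 + 16)² = 18² = 324)
11*(-8) + X*L(-8) = 11*(-8) + 324/(-8) = -88 + 324*(-⅛) = -88 - 81/2 = -257/2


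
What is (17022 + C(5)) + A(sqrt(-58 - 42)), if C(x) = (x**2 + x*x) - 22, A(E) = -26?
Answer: 17024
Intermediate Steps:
C(x) = -22 + 2*x**2 (C(x) = (x**2 + x**2) - 22 = 2*x**2 - 22 = -22 + 2*x**2)
(17022 + C(5)) + A(sqrt(-58 - 42)) = (17022 + (-22 + 2*5**2)) - 26 = (17022 + (-22 + 2*25)) - 26 = (17022 + (-22 + 50)) - 26 = (17022 + 28) - 26 = 17050 - 26 = 17024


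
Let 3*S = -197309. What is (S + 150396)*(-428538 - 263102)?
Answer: -175592871560/3 ≈ -5.8531e+10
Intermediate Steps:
S = -197309/3 (S = (⅓)*(-197309) = -197309/3 ≈ -65770.)
(S + 150396)*(-428538 - 263102) = (-197309/3 + 150396)*(-428538 - 263102) = (253879/3)*(-691640) = -175592871560/3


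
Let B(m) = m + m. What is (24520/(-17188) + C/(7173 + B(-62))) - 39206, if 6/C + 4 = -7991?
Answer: -3164888508401114/80721658745 ≈ -39207.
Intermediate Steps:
C = -2/2665 (C = 6/(-4 - 7991) = 6/(-7995) = 6*(-1/7995) = -2/2665 ≈ -0.00075047)
B(m) = 2*m
(24520/(-17188) + C/(7173 + B(-62))) - 39206 = (24520/(-17188) - 2/(2665*(7173 + 2*(-62)))) - 39206 = (24520*(-1/17188) - 2/(2665*(7173 - 124))) - 39206 = (-6130/4297 - 2/2665/7049) - 39206 = (-6130/4297 - 2/2665*1/7049) - 39206 = (-6130/4297 - 2/18785585) - 39206 = -115155644644/80721658745 - 39206 = -3164888508401114/80721658745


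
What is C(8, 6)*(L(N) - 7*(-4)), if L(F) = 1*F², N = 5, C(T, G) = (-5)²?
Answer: 1325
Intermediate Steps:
C(T, G) = 25
L(F) = F²
C(8, 6)*(L(N) - 7*(-4)) = 25*(5² - 7*(-4)) = 25*(25 + 28) = 25*53 = 1325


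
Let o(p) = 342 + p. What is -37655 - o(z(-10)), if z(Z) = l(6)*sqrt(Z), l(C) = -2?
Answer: -37997 + 2*I*sqrt(10) ≈ -37997.0 + 6.3246*I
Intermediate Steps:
z(Z) = -2*sqrt(Z)
-37655 - o(z(-10)) = -37655 - (342 - 2*I*sqrt(10)) = -37655 + (-342 + 2*I*sqrt(10)) = -37997 + 2*I*sqrt(10)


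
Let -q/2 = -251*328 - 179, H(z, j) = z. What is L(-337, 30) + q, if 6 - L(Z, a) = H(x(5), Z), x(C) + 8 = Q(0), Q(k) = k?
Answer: 165028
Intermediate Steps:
x(C) = -8 (x(C) = -8 + 0 = -8)
L(Z, a) = 14 (L(Z, a) = 6 - 1*(-8) = 6 + 8 = 14)
q = 165014 (q = -2*(-251*328 - 179) = -2*(-82328 - 179) = -2*(-82507) = 165014)
L(-337, 30) + q = 14 + 165014 = 165028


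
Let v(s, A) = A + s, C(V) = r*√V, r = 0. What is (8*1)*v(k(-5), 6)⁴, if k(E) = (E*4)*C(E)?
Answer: 10368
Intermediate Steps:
C(V) = 0 (C(V) = 0*√V = 0)
k(E) = 0 (k(E) = (E*4)*0 = (4*E)*0 = 0)
(8*1)*v(k(-5), 6)⁴ = (8*1)*(6 + 0)⁴ = 8*6⁴ = 8*1296 = 10368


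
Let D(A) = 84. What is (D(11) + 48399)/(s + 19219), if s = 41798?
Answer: 16161/20339 ≈ 0.79458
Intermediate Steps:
(D(11) + 48399)/(s + 19219) = (84 + 48399)/(41798 + 19219) = 48483/61017 = 48483*(1/61017) = 16161/20339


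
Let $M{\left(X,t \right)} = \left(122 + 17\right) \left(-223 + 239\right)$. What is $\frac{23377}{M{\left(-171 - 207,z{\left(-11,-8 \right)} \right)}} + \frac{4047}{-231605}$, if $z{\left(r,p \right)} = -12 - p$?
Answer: $\frac{5405229557}{515089520} \approx 10.494$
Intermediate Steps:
$M{\left(X,t \right)} = 2224$ ($M{\left(X,t \right)} = 139 \cdot 16 = 2224$)
$\frac{23377}{M{\left(-171 - 207,z{\left(-11,-8 \right)} \right)}} + \frac{4047}{-231605} = \frac{23377}{2224} + \frac{4047}{-231605} = 23377 \cdot \frac{1}{2224} + 4047 \left(- \frac{1}{231605}\right) = \frac{23377}{2224} - \frac{4047}{231605} = \frac{5405229557}{515089520}$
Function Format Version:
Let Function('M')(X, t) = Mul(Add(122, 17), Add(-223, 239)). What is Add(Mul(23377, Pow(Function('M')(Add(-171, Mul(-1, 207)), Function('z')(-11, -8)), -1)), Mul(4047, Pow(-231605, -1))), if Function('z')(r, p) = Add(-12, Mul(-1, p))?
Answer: Rational(5405229557, 515089520) ≈ 10.494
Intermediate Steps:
Function('M')(X, t) = 2224 (Function('M')(X, t) = Mul(139, 16) = 2224)
Add(Mul(23377, Pow(Function('M')(Add(-171, Mul(-1, 207)), Function('z')(-11, -8)), -1)), Mul(4047, Pow(-231605, -1))) = Add(Mul(23377, Pow(2224, -1)), Mul(4047, Pow(-231605, -1))) = Add(Mul(23377, Rational(1, 2224)), Mul(4047, Rational(-1, 231605))) = Add(Rational(23377, 2224), Rational(-4047, 231605)) = Rational(5405229557, 515089520)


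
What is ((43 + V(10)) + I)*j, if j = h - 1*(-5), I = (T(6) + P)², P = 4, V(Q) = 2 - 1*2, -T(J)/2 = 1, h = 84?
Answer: 4183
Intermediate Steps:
T(J) = -2 (T(J) = -2*1 = -2)
V(Q) = 0 (V(Q) = 2 - 2 = 0)
I = 4 (I = (-2 + 4)² = 2² = 4)
j = 89 (j = 84 - 1*(-5) = 84 + 5 = 89)
((43 + V(10)) + I)*j = ((43 + 0) + 4)*89 = (43 + 4)*89 = 47*89 = 4183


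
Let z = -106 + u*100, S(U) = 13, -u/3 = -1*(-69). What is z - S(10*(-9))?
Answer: -20819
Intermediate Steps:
u = -207 (u = -(-3)*(-69) = -3*69 = -207)
z = -20806 (z = -106 - 207*100 = -106 - 20700 = -20806)
z - S(10*(-9)) = -20806 - 1*13 = -20806 - 13 = -20819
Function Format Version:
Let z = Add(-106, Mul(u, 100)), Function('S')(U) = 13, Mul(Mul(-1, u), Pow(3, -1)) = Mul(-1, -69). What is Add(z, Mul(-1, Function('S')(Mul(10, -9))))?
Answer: -20819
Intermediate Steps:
u = -207 (u = Mul(-3, Mul(-1, -69)) = Mul(-3, 69) = -207)
z = -20806 (z = Add(-106, Mul(-207, 100)) = Add(-106, -20700) = -20806)
Add(z, Mul(-1, Function('S')(Mul(10, -9)))) = Add(-20806, Mul(-1, 13)) = Add(-20806, -13) = -20819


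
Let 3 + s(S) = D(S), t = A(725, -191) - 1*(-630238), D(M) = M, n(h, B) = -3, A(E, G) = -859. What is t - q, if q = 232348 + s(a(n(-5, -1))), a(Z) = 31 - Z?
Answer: 397000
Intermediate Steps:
t = 629379 (t = -859 - 1*(-630238) = -859 + 630238 = 629379)
s(S) = -3 + S
q = 232379 (q = 232348 + (-3 + (31 - 1*(-3))) = 232348 + (-3 + (31 + 3)) = 232348 + (-3 + 34) = 232348 + 31 = 232379)
t - q = 629379 - 1*232379 = 629379 - 232379 = 397000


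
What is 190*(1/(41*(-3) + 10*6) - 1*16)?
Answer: -191710/63 ≈ -3043.0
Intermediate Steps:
190*(1/(41*(-3) + 10*6) - 1*16) = 190*(1/(-123 + 60) - 16) = 190*(1/(-63) - 16) = 190*(-1/63 - 16) = 190*(-1009/63) = -191710/63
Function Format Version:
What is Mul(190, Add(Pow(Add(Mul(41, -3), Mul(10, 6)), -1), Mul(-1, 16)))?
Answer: Rational(-191710, 63) ≈ -3043.0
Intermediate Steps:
Mul(190, Add(Pow(Add(Mul(41, -3), Mul(10, 6)), -1), Mul(-1, 16))) = Mul(190, Add(Pow(Add(-123, 60), -1), -16)) = Mul(190, Add(Pow(-63, -1), -16)) = Mul(190, Add(Rational(-1, 63), -16)) = Mul(190, Rational(-1009, 63)) = Rational(-191710, 63)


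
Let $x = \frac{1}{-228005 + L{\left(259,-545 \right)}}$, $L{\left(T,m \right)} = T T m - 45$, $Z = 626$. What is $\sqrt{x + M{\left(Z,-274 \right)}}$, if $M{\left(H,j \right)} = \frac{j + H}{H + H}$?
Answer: $\frac{3 \sqrt{4141692076068730405}}{11514392035} \approx 0.53024$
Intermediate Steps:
$L{\left(T,m \right)} = -45 + m T^{2}$ ($L{\left(T,m \right)} = T^{2} m - 45 = m T^{2} - 45 = -45 + m T^{2}$)
$M{\left(H,j \right)} = \frac{H + j}{2 H}$
$x = - \frac{1}{36787195}$ ($x = \frac{1}{-228005 - \left(45 + 545 \cdot 259^{2}\right)} = \frac{1}{-228005 - 36559190} = \frac{1}{-36787195} = - \frac{1}{36787195} \approx -2.7183 \cdot 10^{-8}$)
$\sqrt{x + M{\left(Z,-274 \right)}} = \sqrt{- \frac{1}{36787195} + \frac{626 - 274}{2 \cdot 626}} = \sqrt{- \frac{1}{36787195} + \frac{1}{2} \cdot \frac{1}{626} \cdot 352} = \sqrt{- \frac{1}{36787195} + \frac{88}{313}} = \sqrt{\frac{3237272847}{11514392035}} = \frac{3 \sqrt{4141692076068730405}}{11514392035}$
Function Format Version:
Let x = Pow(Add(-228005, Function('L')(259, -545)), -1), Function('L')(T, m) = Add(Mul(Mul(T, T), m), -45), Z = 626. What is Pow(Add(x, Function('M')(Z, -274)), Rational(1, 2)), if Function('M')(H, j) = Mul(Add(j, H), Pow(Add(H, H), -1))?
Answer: Mul(Rational(3, 11514392035), Pow(4141692076068730405, Rational(1, 2))) ≈ 0.53024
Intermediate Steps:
Function('L')(T, m) = Add(-45, Mul(m, Pow(T, 2))) (Function('L')(T, m) = Add(Mul(Pow(T, 2), m), -45) = Add(Mul(m, Pow(T, 2)), -45) = Add(-45, Mul(m, Pow(T, 2))))
Function('M')(H, j) = Mul(Rational(1, 2), Pow(H, -1), Add(H, j)) (Function('M')(H, j) = Mul(Add(H, j), Pow(Mul(2, H), -1)) = Mul(Add(H, j), Mul(Rational(1, 2), Pow(H, -1))) = Mul(Rational(1, 2), Pow(H, -1), Add(H, j)))
x = Rational(-1, 36787195) (x = Pow(Add(-228005, Add(-45, Mul(-545, Pow(259, 2)))), -1) = Pow(Add(-228005, Add(-45, Mul(-545, 67081))), -1) = Pow(Add(-228005, Add(-45, -36559145)), -1) = Pow(Add(-228005, -36559190), -1) = Pow(-36787195, -1) = Rational(-1, 36787195) ≈ -2.7183e-8)
Pow(Add(x, Function('M')(Z, -274)), Rational(1, 2)) = Pow(Add(Rational(-1, 36787195), Mul(Rational(1, 2), Pow(626, -1), Add(626, -274))), Rational(1, 2)) = Pow(Add(Rational(-1, 36787195), Mul(Rational(1, 2), Rational(1, 626), 352)), Rational(1, 2)) = Pow(Add(Rational(-1, 36787195), Rational(88, 313)), Rational(1, 2)) = Pow(Rational(3237272847, 11514392035), Rational(1, 2)) = Mul(Rational(3, 11514392035), Pow(4141692076068730405, Rational(1, 2)))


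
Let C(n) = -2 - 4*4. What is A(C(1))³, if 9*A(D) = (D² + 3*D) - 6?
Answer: 681472/27 ≈ 25240.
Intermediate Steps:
C(n) = -18 (C(n) = -2 - 16 = -18)
A(D) = -⅔ + D/3 + D²/9 (A(D) = ((D² + 3*D) - 6)/9 = (-6 + D² + 3*D)/9 = -⅔ + D/3 + D²/9)
A(C(1))³ = (-⅔ + (⅓)*(-18) + (⅑)*(-18)²)³ = (-⅔ - 6 + (⅑)*324)³ = (-⅔ - 6 + 36)³ = (88/3)³ = 681472/27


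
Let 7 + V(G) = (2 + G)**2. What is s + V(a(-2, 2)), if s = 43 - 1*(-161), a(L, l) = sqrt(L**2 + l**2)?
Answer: 209 + 8*sqrt(2) ≈ 220.31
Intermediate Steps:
s = 204 (s = 43 + 161 = 204)
V(G) = -7 + (2 + G)**2
s + V(a(-2, 2)) = 204 + (-7 + (2 + sqrt((-2)**2 + 2**2))**2) = 204 + (-7 + (2 + sqrt(4 + 4))**2) = 204 + (-7 + (2 + sqrt(8))**2) = 204 + (-7 + (2 + 2*sqrt(2))**2) = 197 + (2 + 2*sqrt(2))**2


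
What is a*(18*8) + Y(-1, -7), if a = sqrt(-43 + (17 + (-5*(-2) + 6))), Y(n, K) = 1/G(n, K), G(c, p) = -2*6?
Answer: -1/12 + 144*I*sqrt(10) ≈ -0.083333 + 455.37*I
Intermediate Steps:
G(c, p) = -12
Y(n, K) = -1/12 (Y(n, K) = 1/(-12) = -1/12)
a = I*sqrt(10) (a = sqrt(-43 + (17 + (10 + 6))) = sqrt(-43 + (17 + 16)) = sqrt(-43 + 33) = sqrt(-10) = I*sqrt(10) ≈ 3.1623*I)
a*(18*8) + Y(-1, -7) = (I*sqrt(10))*(18*8) - 1/12 = (I*sqrt(10))*144 - 1/12 = 144*I*sqrt(10) - 1/12 = -1/12 + 144*I*sqrt(10)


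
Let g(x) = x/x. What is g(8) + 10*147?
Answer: 1471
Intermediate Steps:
g(x) = 1
g(8) + 10*147 = 1 + 10*147 = 1 + 1470 = 1471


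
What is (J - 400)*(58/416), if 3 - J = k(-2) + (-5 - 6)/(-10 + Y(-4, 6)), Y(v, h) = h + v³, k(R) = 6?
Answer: -795035/14144 ≈ -56.210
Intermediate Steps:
J = -215/68 (J = 3 - (6 + (-5 - 6)/(-10 + (6 + (-4)³))) = 3 - (6 + (-5 - 1*6)/(-10 + (6 - 64))) = 3 - (6 + (-5 - 6)/(-10 - 58)) = 3 - (6 - 11/(-68)) = 3 - (6 - 1/68*(-11)) = 3 - (6 + 11/68) = 3 - 1*419/68 = 3 - 419/68 = -215/68 ≈ -3.1618)
(J - 400)*(58/416) = (-215/68 - 400)*(58/416) = -795035/(34*416) = -27415/68*29/208 = -795035/14144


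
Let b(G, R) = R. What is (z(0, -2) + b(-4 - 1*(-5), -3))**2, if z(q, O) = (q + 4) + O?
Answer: 1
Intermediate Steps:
z(q, O) = 4 + O + q (z(q, O) = (4 + q) + O = 4 + O + q)
(z(0, -2) + b(-4 - 1*(-5), -3))**2 = ((4 - 2 + 0) - 3)**2 = (2 - 3)**2 = (-1)**2 = 1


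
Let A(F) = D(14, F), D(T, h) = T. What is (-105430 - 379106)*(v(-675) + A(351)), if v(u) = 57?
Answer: -34402056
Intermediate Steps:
A(F) = 14
(-105430 - 379106)*(v(-675) + A(351)) = (-105430 - 379106)*(57 + 14) = -484536*71 = -34402056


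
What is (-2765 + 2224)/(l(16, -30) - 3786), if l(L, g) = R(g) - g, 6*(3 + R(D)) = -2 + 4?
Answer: 1623/11276 ≈ 0.14393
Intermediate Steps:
R(D) = -8/3 (R(D) = -3 + (-2 + 4)/6 = -3 + (⅙)*2 = -3 + ⅓ = -8/3)
l(L, g) = -8/3 - g
(-2765 + 2224)/(l(16, -30) - 3786) = (-2765 + 2224)/((-8/3 - 1*(-30)) - 3786) = -541/((-8/3 + 30) - 3786) = -541/(82/3 - 3786) = -541/(-11276/3) = -541*(-3/11276) = 1623/11276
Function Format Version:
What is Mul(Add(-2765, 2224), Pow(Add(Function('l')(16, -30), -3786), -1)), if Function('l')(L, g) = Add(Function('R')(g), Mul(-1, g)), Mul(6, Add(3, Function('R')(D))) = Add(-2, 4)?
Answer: Rational(1623, 11276) ≈ 0.14393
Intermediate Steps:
Function('R')(D) = Rational(-8, 3) (Function('R')(D) = Add(-3, Mul(Rational(1, 6), Add(-2, 4))) = Add(-3, Mul(Rational(1, 6), 2)) = Add(-3, Rational(1, 3)) = Rational(-8, 3))
Function('l')(L, g) = Add(Rational(-8, 3), Mul(-1, g))
Mul(Add(-2765, 2224), Pow(Add(Function('l')(16, -30), -3786), -1)) = Mul(Add(-2765, 2224), Pow(Add(Add(Rational(-8, 3), Mul(-1, -30)), -3786), -1)) = Mul(-541, Pow(Add(Add(Rational(-8, 3), 30), -3786), -1)) = Mul(-541, Pow(Add(Rational(82, 3), -3786), -1)) = Mul(-541, Pow(Rational(-11276, 3), -1)) = Mul(-541, Rational(-3, 11276)) = Rational(1623, 11276)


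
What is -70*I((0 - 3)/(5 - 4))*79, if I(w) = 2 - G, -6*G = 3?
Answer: -13825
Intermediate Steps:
G = -½ (G = -⅙*3 = -½ ≈ -0.50000)
I(w) = 5/2 (I(w) = 2 - 1*(-½) = 2 + ½ = 5/2)
-70*I((0 - 3)/(5 - 4))*79 = -70*5/2*79 = -175*79 = -13825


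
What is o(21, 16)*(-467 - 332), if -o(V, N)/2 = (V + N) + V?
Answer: 92684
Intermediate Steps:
o(V, N) = -4*V - 2*N (o(V, N) = -2*((V + N) + V) = -2*((N + V) + V) = -2*(N + 2*V) = -4*V - 2*N)
o(21, 16)*(-467 - 332) = (-4*21 - 2*16)*(-467 - 332) = (-84 - 32)*(-799) = -116*(-799) = 92684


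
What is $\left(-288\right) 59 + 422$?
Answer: $-16570$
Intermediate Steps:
$\left(-288\right) 59 + 422 = -16992 + 422 = -16570$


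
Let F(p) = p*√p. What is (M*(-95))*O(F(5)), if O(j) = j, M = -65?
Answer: 30875*√5 ≈ 69039.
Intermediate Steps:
F(p) = p^(3/2)
(M*(-95))*O(F(5)) = (-65*(-95))*5^(3/2) = 6175*(5*√5) = 30875*√5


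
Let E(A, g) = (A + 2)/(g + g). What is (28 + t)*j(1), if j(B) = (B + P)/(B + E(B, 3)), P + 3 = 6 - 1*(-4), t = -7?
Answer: 112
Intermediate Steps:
E(A, g) = (2 + A)/(2*g) (E(A, g) = (2 + A)/((2*g)) = (2 + A)*(1/(2*g)) = (2 + A)/(2*g))
P = 7 (P = -3 + (6 - 1*(-4)) = -3 + (6 + 4) = -3 + 10 = 7)
j(B) = (7 + B)/(1/3 + 7*B/6) (j(B) = (B + 7)/(B + (1/2)*(2 + B)/3) = (7 + B)/(B + (1/2)*(1/3)*(2 + B)) = (7 + B)/(B + (1/3 + B/6)) = (7 + B)/(1/3 + 7*B/6))
(28 + t)*j(1) = (28 - 7)*(6*(7 + 1)/(2 + 7*1)) = 21*(6*8/(2 + 7)) = 21*(6*8/9) = 21*(6*(1/9)*8) = 21*(16/3) = 112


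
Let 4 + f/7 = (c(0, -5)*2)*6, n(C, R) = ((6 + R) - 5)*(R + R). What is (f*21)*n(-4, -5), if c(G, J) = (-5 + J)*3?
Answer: -2140320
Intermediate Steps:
c(G, J) = -15 + 3*J
n(C, R) = 2*R*(1 + R) (n(C, R) = (1 + R)*(2*R) = 2*R*(1 + R))
f = -2548 (f = -28 + 7*(((-15 + 3*(-5))*2)*6) = -28 + 7*(((-15 - 15)*2)*6) = -28 + 7*(-30*2*6) = -28 + 7*(-60*6) = -28 + 7*(-360) = -28 - 2520 = -2548)
(f*21)*n(-4, -5) = (-2548*21)*(2*(-5)*(1 - 5)) = -107016*(-5)*(-4) = -53508*40 = -2140320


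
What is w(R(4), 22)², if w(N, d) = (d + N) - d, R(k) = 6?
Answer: 36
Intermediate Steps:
w(N, d) = N (w(N, d) = (N + d) - d = N)
w(R(4), 22)² = 6² = 36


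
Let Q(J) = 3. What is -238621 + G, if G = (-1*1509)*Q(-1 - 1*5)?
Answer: -243148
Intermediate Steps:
G = -4527 (G = -1*1509*3 = -1509*3 = -4527)
-238621 + G = -238621 - 4527 = -243148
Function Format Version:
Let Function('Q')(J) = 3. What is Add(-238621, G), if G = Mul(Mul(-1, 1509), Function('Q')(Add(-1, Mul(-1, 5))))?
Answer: -243148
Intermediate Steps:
G = -4527 (G = Mul(Mul(-1, 1509), 3) = Mul(-1509, 3) = -4527)
Add(-238621, G) = Add(-238621, -4527) = -243148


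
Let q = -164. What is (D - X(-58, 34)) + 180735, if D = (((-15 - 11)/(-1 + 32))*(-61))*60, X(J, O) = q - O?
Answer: 5704083/31 ≈ 1.8400e+5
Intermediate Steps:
X(J, O) = -164 - O
D = 95160/31 (D = (-26/31*(-61))*60 = (-26*1/31*(-61))*60 = -26/31*(-61)*60 = (1586/31)*60 = 95160/31 ≈ 3069.7)
(D - X(-58, 34)) + 180735 = (95160/31 - (-164 - 1*34)) + 180735 = (95160/31 - (-164 - 34)) + 180735 = (95160/31 - 1*(-198)) + 180735 = (95160/31 + 198) + 180735 = 101298/31 + 180735 = 5704083/31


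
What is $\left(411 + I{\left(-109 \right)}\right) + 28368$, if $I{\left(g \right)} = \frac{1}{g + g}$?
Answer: $\frac{6273821}{218} \approx 28779.0$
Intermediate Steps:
$I{\left(g \right)} = \frac{1}{2 g}$
$\left(411 + I{\left(-109 \right)}\right) + 28368 = \left(411 + \frac{1}{2 \left(-109\right)}\right) + 28368 = \left(411 + \frac{1}{2} \left(- \frac{1}{109}\right)\right) + 28368 = \left(411 - \frac{1}{218}\right) + 28368 = \frac{89597}{218} + 28368 = \frac{6273821}{218}$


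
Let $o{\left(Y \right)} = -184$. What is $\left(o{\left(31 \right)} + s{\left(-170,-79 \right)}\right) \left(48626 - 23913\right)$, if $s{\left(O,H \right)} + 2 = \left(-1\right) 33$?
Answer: $-5412147$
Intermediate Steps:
$s{\left(O,H \right)} = -35$ ($s{\left(O,H \right)} = -2 - 33 = -35$)
$\left(o{\left(31 \right)} + s{\left(-170,-79 \right)}\right) \left(48626 - 23913\right) = \left(-184 - 35\right) \left(48626 - 23913\right) = \left(-219\right) 24713 = -5412147$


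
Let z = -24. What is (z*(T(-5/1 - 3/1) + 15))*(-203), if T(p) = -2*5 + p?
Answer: -14616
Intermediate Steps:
T(p) = -10 + p
(z*(T(-5/1 - 3/1) + 15))*(-203) = -24*((-10 + (-5/1 - 3/1)) + 15)*(-203) = -24*((-10 + (-5*1 - 3*1)) + 15)*(-203) = -24*((-10 + (-5 - 3)) + 15)*(-203) = -24*((-10 - 8) + 15)*(-203) = -24*(-18 + 15)*(-203) = -24*(-3)*(-203) = 72*(-203) = -14616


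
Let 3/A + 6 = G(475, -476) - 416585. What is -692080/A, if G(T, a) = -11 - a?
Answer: 287992482080/3 ≈ 9.5998e+10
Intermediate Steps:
A = -3/416126 (A = 3/(-6 + ((-11 - 1*(-476)) - 416585)) = 3/(-6 + ((-11 + 476) - 416585)) = 3/(-6 + (465 - 416585)) = 3/(-6 - 416120) = 3/(-416126) = 3*(-1/416126) = -3/416126 ≈ -7.2094e-6)
-692080/A = -692080/(-3/416126) = -692080*(-416126/3) = 287992482080/3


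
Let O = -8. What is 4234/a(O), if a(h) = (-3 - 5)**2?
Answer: 2117/32 ≈ 66.156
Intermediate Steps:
a(h) = 64 (a(h) = (-8)**2 = 64)
4234/a(O) = 4234/64 = 4234*(1/64) = 2117/32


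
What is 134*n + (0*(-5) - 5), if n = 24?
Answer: 3211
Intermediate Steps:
134*n + (0*(-5) - 5) = 134*24 + (0*(-5) - 5) = 3216 + (0 - 5) = 3216 - 5 = 3211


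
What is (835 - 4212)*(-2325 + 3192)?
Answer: -2927859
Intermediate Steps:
(835 - 4212)*(-2325 + 3192) = -3377*867 = -2927859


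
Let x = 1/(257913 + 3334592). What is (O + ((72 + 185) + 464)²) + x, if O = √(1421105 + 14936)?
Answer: 1867531391706/3592505 + 17*√4969 ≈ 5.2104e+5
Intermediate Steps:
x = 1/3592505 ≈ 2.7836e-7
O = 17*√4969 (O = √1436041 = 17*√4969 ≈ 1198.3)
(O + ((72 + 185) + 464)²) + x = (17*√4969 + ((72 + 185) + 464)²) + 1/3592505 = (17*√4969 + (257 + 464)²) + 1/3592505 = (17*√4969 + 721²) + 1/3592505 = (17*√4969 + 519841) + 1/3592505 = (519841 + 17*√4969) + 1/3592505 = 1867531391706/3592505 + 17*√4969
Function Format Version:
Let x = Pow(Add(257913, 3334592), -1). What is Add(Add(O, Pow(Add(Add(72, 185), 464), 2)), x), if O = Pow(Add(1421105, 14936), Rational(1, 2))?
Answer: Add(Rational(1867531391706, 3592505), Mul(17, Pow(4969, Rational(1, 2)))) ≈ 5.2104e+5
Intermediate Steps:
x = Rational(1, 3592505) (x = Pow(3592505, -1) = Rational(1, 3592505) ≈ 2.7836e-7)
O = Mul(17, Pow(4969, Rational(1, 2))) (O = Pow(1436041, Rational(1, 2)) = Mul(17, Pow(4969, Rational(1, 2))) ≈ 1198.3)
Add(Add(O, Pow(Add(Add(72, 185), 464), 2)), x) = Add(Add(Mul(17, Pow(4969, Rational(1, 2))), Pow(Add(Add(72, 185), 464), 2)), Rational(1, 3592505)) = Add(Add(Mul(17, Pow(4969, Rational(1, 2))), Pow(Add(257, 464), 2)), Rational(1, 3592505)) = Add(Add(Mul(17, Pow(4969, Rational(1, 2))), Pow(721, 2)), Rational(1, 3592505)) = Add(Add(Mul(17, Pow(4969, Rational(1, 2))), 519841), Rational(1, 3592505)) = Add(Add(519841, Mul(17, Pow(4969, Rational(1, 2)))), Rational(1, 3592505)) = Add(Rational(1867531391706, 3592505), Mul(17, Pow(4969, Rational(1, 2))))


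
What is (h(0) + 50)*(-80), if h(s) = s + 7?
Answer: -4560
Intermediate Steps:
h(s) = 7 + s
(h(0) + 50)*(-80) = ((7 + 0) + 50)*(-80) = (7 + 50)*(-80) = 57*(-80) = -4560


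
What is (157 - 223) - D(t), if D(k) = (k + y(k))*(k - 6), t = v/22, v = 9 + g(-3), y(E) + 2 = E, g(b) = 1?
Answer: -8718/121 ≈ -72.050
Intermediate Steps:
y(E) = -2 + E
v = 10 (v = 9 + 1 = 10)
t = 5/11 (t = 10/22 = 10*(1/22) = 5/11 ≈ 0.45455)
D(k) = (-6 + k)*(-2 + 2*k) (D(k) = (k + (-2 + k))*(k - 6) = (-2 + 2*k)*(-6 + k) = (-6 + k)*(-2 + 2*k))
(157 - 223) - D(t) = (157 - 223) - (12 - 14*5/11 + 2*(5/11)**2) = -66 - (12 - 70/11 + 2*(25/121)) = -66 - (12 - 70/11 + 50/121) = -66 - 1*732/121 = -66 - 732/121 = -8718/121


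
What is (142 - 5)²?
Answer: 18769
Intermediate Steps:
(142 - 5)² = 137² = 18769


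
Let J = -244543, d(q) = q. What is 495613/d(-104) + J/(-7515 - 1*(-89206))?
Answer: -40512554055/8495864 ≈ -4768.5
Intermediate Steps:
495613/d(-104) + J/(-7515 - 1*(-89206)) = 495613/(-104) - 244543/(-7515 - 1*(-89206)) = 495613*(-1/104) - 244543/(-7515 + 89206) = -495613/104 - 244543/81691 = -40512554055/8495864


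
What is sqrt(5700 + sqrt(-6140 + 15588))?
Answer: sqrt(5700 + 2*sqrt(2362)) ≈ 76.139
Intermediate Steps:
sqrt(5700 + sqrt(-6140 + 15588)) = sqrt(5700 + sqrt(9448)) = sqrt(5700 + 2*sqrt(2362))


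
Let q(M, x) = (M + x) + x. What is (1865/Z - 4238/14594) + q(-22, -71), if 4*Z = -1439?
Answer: -1779547673/10500383 ≈ -169.47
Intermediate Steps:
Z = -1439/4 (Z = (¼)*(-1439) = -1439/4 ≈ -359.75)
q(M, x) = M + 2*x
(1865/Z - 4238/14594) + q(-22, -71) = (1865/(-1439/4) - 4238/14594) + (-22 + 2*(-71)) = (1865*(-4/1439) - 4238*1/14594) + (-22 - 142) = (-7460/1439 - 2119/7297) - 164 = -57484861/10500383 - 164 = -1779547673/10500383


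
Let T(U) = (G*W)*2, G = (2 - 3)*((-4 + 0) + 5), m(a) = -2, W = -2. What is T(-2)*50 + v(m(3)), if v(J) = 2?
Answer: 202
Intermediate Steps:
G = -1 (G = -(-4 + 5) = -1*1 = -1)
T(U) = 4 (T(U) = -1*(-2)*2 = 2*2 = 4)
T(-2)*50 + v(m(3)) = 4*50 + 2 = 200 + 2 = 202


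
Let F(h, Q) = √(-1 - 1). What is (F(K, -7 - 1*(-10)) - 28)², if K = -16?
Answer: (28 - I*√2)² ≈ 782.0 - 79.196*I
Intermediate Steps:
F(h, Q) = I*√2 (F(h, Q) = √(-2) = I*√2)
(F(K, -7 - 1*(-10)) - 28)² = (I*√2 - 28)² = (-28 + I*√2)²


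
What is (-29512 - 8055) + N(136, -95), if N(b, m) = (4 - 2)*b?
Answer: -37295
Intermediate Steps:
N(b, m) = 2*b
(-29512 - 8055) + N(136, -95) = (-29512 - 8055) + 2*136 = -37567 + 272 = -37295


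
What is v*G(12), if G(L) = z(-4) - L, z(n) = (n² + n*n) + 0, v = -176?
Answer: -3520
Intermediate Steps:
z(n) = 2*n² (z(n) = (n² + n²) + 0 = 2*n² + 0 = 2*n²)
G(L) = 32 - L (G(L) = 2*(-4)² - L = 2*16 - L = 32 - L)
v*G(12) = -176*(32 - 1*12) = -176*(32 - 12) = -176*20 = -3520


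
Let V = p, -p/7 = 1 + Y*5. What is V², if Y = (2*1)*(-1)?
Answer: 3969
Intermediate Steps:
Y = -2 (Y = 2*(-1) = -2)
p = 63 (p = -7*(1 - 2*5) = -7*(1 - 10) = -7*(-9) = 63)
V = 63
V² = 63² = 3969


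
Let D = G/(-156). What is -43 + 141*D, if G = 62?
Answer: -2575/26 ≈ -99.038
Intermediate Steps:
D = -31/78 (D = 62/(-156) = 62*(-1/156) = -31/78 ≈ -0.39744)
-43 + 141*D = -43 + 141*(-31/78) = -43 - 1457/26 = -2575/26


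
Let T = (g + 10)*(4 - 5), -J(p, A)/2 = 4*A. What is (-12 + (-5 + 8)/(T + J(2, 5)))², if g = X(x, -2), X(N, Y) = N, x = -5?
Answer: 32761/225 ≈ 145.60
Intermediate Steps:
J(p, A) = -8*A
g = -5
T = -5 (T = (-5 + 10)*(4 - 5) = 5*(-1) = -5)
(-12 + (-5 + 8)/(T + J(2, 5)))² = (-12 + (-5 + 8)/(-5 - 8*5))² = (-12 + 3/(-5 - 40))² = (-12 + 3/(-45))² = (-12 + 3*(-1/45))² = (-12 - 1/15)² = (-181/15)² = 32761/225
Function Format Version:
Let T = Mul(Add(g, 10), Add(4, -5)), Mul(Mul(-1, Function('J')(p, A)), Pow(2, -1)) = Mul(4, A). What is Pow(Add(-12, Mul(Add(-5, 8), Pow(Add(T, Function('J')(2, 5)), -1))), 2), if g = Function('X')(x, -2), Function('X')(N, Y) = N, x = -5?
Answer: Rational(32761, 225) ≈ 145.60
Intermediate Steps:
Function('J')(p, A) = Mul(-8, A) (Function('J')(p, A) = Mul(-2, Mul(4, A)) = Mul(-8, A))
g = -5
T = -5 (T = Mul(Add(-5, 10), Add(4, -5)) = Mul(5, -1) = -5)
Pow(Add(-12, Mul(Add(-5, 8), Pow(Add(T, Function('J')(2, 5)), -1))), 2) = Pow(Add(-12, Mul(Add(-5, 8), Pow(Add(-5, Mul(-8, 5)), -1))), 2) = Pow(Add(-12, Mul(3, Pow(Add(-5, -40), -1))), 2) = Pow(Add(-12, Mul(3, Pow(-45, -1))), 2) = Pow(Add(-12, Mul(3, Rational(-1, 45))), 2) = Pow(Add(-12, Rational(-1, 15)), 2) = Pow(Rational(-181, 15), 2) = Rational(32761, 225)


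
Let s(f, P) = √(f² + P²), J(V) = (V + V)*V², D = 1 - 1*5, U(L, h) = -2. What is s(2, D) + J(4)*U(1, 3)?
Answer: -256 + 2*√5 ≈ -251.53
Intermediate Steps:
D = -4 (D = 1 - 5 = -4)
J(V) = 2*V³ (J(V) = (2*V)*V² = 2*V³)
s(f, P) = √(P² + f²)
s(2, D) + J(4)*U(1, 3) = √((-4)² + 2²) + (2*4³)*(-2) = √(16 + 4) + (2*64)*(-2) = √20 + 128*(-2) = 2*√5 - 256 = -256 + 2*√5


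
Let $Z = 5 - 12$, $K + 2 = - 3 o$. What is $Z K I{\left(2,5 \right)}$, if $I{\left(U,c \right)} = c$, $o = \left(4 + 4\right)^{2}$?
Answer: $6790$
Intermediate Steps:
$o = 64$ ($o = 8^{2} = 64$)
$K = -194$ ($K = -2 - 192 = -194$)
$Z = -7$ ($Z = 5 - 12 = -7$)
$Z K I{\left(2,5 \right)} = \left(-7\right) \left(-194\right) 5 = 1358 \cdot 5 = 6790$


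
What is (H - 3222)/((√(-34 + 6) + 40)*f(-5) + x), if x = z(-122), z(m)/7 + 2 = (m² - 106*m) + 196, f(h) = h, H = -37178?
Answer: -9891435/47956322 - 505*I*√7/47956322 ≈ -0.20626 - 2.7861e-5*I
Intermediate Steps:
z(m) = 1358 - 742*m + 7*m² (z(m) = -14 + 7*((m² - 106*m) + 196) = -14 + 7*(196 + m² - 106*m) = -14 + (1372 - 742*m + 7*m²) = 1358 - 742*m + 7*m²)
x = 196070 (x = 1358 - 742*(-122) + 7*(-122)² = 1358 + 90524 + 7*14884 = 1358 + 90524 + 104188 = 196070)
(H - 3222)/((√(-34 + 6) + 40)*f(-5) + x) = (-37178 - 3222)/((√(-34 + 6) + 40)*(-5) + 196070) = -40400/((√(-28) + 40)*(-5) + 196070) = -40400/((2*I*√7 + 40)*(-5) + 196070) = -40400/((40 + 2*I*√7)*(-5) + 196070) = -40400/((-200 - 10*I*√7) + 196070) = -40400/(195870 - 10*I*√7)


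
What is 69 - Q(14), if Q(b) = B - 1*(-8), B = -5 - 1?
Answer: 67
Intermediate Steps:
B = -6
Q(b) = 2 (Q(b) = -6 - 1*(-8) = -6 + 8 = 2)
69 - Q(14) = 69 - 1*2 = 69 - 2 = 67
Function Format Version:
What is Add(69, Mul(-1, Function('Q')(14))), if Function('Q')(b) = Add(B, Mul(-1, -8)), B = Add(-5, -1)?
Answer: 67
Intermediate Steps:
B = -6
Function('Q')(b) = 2 (Function('Q')(b) = Add(-6, Mul(-1, -8)) = Add(-6, 8) = 2)
Add(69, Mul(-1, Function('Q')(14))) = Add(69, Mul(-1, 2)) = Add(69, -2) = 67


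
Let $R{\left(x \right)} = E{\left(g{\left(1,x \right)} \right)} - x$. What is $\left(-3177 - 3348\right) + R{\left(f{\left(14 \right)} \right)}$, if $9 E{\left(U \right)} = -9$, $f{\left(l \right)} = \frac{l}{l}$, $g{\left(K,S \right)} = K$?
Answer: $-6527$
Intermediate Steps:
$f{\left(l \right)} = 1$
$E{\left(U \right)} = -1$ ($E{\left(U \right)} = \frac{1}{9} \left(-9\right) = -1$)
$R{\left(x \right)} = -1 - x$
$\left(-3177 - 3348\right) + R{\left(f{\left(14 \right)} \right)} = \left(-3177 - 3348\right) - 2 = -6525 - 2 = -6527$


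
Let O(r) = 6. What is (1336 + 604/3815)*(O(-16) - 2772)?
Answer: -14099530104/3815 ≈ -3.6958e+6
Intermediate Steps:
(1336 + 604/3815)*(O(-16) - 2772) = (1336 + 604/3815)*(6 - 2772) = (1336 + 604*(1/3815))*(-2766) = (1336 + 604/3815)*(-2766) = (5097444/3815)*(-2766) = -14099530104/3815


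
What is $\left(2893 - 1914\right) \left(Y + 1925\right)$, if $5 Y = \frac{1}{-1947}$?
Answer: $\frac{1667848786}{885} \approx 1.8846 \cdot 10^{6}$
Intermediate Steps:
$Y = - \frac{1}{9735}$ ($Y = \frac{1}{5 \left(-1947\right)} = \frac{1}{5} \left(- \frac{1}{1947}\right) = - \frac{1}{9735} \approx -0.00010272$)
$\left(2893 - 1914\right) \left(Y + 1925\right) = \left(2893 - 1914\right) \left(- \frac{1}{9735} + 1925\right) = 979 \cdot \frac{18739874}{9735} = \frac{1667848786}{885}$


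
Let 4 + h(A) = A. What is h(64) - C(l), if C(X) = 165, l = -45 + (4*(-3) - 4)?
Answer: -105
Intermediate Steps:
h(A) = -4 + A
l = -61 (l = -45 + (-12 - 4) = -45 - 16 = -61)
h(64) - C(l) = (-4 + 64) - 1*165 = 60 - 165 = -105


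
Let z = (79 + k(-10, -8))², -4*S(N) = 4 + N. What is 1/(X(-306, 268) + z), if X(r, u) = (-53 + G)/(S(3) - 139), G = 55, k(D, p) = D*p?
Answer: 563/14233195 ≈ 3.9555e-5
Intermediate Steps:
S(N) = -1 - N/4 (S(N) = -(4 + N)/4 = -1 - N/4)
X(r, u) = -8/563 (X(r, u) = (-53 + 55)/((-1 - ¼*3) - 139) = 2/((-1 - ¾) - 139) = 2/(-7/4 - 139) = 2/(-563/4) = 2*(-4/563) = -8/563)
z = 25281 (z = (79 - 10*(-8))² = (79 + 80)² = 159² = 25281)
1/(X(-306, 268) + z) = 1/(-8/563 + 25281) = 1/(14233195/563) = 563/14233195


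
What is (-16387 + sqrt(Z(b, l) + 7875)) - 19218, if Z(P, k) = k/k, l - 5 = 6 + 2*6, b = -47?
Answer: -35605 + 2*sqrt(1969) ≈ -35516.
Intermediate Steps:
l = 23 (l = 5 + (6 + 2*6) = 5 + (6 + 12) = 5 + 18 = 23)
Z(P, k) = 1
(-16387 + sqrt(Z(b, l) + 7875)) - 19218 = (-16387 + sqrt(1 + 7875)) - 19218 = (-16387 + sqrt(7876)) - 19218 = (-16387 + 2*sqrt(1969)) - 19218 = -35605 + 2*sqrt(1969)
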